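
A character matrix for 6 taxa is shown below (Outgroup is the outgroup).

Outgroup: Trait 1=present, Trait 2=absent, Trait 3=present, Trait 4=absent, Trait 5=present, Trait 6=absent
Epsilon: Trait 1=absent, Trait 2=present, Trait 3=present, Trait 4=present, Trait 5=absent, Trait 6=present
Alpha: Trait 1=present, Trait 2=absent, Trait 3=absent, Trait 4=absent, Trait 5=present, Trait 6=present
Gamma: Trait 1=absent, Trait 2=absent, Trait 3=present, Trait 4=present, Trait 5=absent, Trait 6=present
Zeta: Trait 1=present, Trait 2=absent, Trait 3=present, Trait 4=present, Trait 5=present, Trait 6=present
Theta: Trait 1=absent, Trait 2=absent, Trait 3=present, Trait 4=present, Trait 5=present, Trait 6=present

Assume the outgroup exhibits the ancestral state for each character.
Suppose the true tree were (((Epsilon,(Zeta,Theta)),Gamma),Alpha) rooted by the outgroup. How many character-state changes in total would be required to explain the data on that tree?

Map each character onto (((Epsilon,(Zeta,Theta)),Gamma),Alpha) (rooted by Outgroup) and count the minimum state changes it requires (Fitch parsimony):
Trait 1: 2; Trait 2: 1; Trait 3: 1; Trait 4: 1; Trait 5: 2; Trait 6: 1.
Total tree length = 8.

8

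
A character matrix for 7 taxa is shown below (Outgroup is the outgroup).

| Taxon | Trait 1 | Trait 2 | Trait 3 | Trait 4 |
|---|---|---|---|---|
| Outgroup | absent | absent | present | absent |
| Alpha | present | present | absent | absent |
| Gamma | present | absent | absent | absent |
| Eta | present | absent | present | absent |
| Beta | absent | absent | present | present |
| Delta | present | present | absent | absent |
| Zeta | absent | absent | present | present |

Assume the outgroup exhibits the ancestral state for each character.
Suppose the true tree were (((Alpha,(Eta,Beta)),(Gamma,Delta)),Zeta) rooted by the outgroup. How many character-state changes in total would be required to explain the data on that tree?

Map each character onto (((Alpha,(Eta,Beta)),(Gamma,Delta)),Zeta) (rooted by Outgroup) and count the minimum state changes it requires (Fitch parsimony):
Trait 1: 2; Trait 2: 2; Trait 3: 2; Trait 4: 2.
Total tree length = 8.

8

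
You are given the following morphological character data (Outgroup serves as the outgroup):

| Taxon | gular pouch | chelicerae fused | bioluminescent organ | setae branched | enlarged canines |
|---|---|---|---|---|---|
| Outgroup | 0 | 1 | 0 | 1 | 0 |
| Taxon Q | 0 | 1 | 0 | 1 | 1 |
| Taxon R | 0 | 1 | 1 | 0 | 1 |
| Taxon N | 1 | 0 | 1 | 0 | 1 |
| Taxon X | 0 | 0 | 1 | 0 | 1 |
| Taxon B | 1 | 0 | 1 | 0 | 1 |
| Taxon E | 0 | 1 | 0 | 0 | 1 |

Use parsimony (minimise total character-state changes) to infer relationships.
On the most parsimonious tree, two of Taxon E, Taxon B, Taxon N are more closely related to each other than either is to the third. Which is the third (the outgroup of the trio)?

Character polarity is set by the outgroup: the derived state is whichever differs from the outgroup's state, so for chelicerae fused, setae branched the derived state is '0', and for the remaining characters it is '1'.
gular pouch (derived state '1') is shared by Taxon B and Taxon N — a synapomorphy uniting that clade.
chelicerae fused: derived state '0' in Taxon B, Taxon N, and Taxon X only — synapomorphy for {Taxon B, Taxon N, Taxon X}.
bioluminescent organ: derived state '1' in Taxon B, Taxon N, Taxon R, and Taxon X only — synapomorphy for {Taxon B, Taxon N, Taxon R, Taxon X}.
Only Taxon B, Taxon E, Taxon N, Taxon R, and Taxon X show the derived state '0' for setae branched, supporting them as a clade.
All ingroup taxa share the derived state '1' for enlarged canines; it defines the ingroup but does not resolve relationships within it.
Most parsimonious ingroup topology: (Taxon Q,((Taxon R,((Taxon N,Taxon B),Taxon X)),Taxon E)).
Taxon B and Taxon N share a more recent common ancestor with each other than either does with Taxon E, so Taxon E is the least closely related of the three.

Taxon E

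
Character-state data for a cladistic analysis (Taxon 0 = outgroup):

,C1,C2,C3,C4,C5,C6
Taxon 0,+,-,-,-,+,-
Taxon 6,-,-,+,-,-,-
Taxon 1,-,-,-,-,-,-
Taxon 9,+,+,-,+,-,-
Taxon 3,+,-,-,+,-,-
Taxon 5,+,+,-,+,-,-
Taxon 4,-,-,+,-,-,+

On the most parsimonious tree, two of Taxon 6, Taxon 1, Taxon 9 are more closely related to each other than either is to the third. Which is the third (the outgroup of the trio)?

Character polarity is set by the outgroup: the derived state is whichever differs from the outgroup's state, so for C1, C5 the derived state is '-', and for the remaining characters it is '+'.
C1 (derived state '-') is shared by Taxon 1, Taxon 4, and Taxon 6 — a synapomorphy uniting that clade.
C2 (derived state '+') is shared by Taxon 5 and Taxon 9 — a synapomorphy uniting that clade.
C3: derived state '+' in Taxon 4 and Taxon 6 only — synapomorphy for {Taxon 4, Taxon 6}.
C4 (derived state '+') is shared by Taxon 3, Taxon 5, and Taxon 9 — a synapomorphy uniting that clade.
All ingroup taxa share the derived state '-' for C5; it defines the ingroup but does not resolve relationships within it.
C6 (derived state '+') is unique to Taxon 4 (autapomorphy; uninformative for grouping).
Most parsimonious ingroup topology: (((Taxon 6,Taxon 4),Taxon 1),((Taxon 9,Taxon 5),Taxon 3)).
Taxon 1 and Taxon 6 share a more recent common ancestor with each other than either does with Taxon 9, so Taxon 9 is the least closely related of the three.

Taxon 9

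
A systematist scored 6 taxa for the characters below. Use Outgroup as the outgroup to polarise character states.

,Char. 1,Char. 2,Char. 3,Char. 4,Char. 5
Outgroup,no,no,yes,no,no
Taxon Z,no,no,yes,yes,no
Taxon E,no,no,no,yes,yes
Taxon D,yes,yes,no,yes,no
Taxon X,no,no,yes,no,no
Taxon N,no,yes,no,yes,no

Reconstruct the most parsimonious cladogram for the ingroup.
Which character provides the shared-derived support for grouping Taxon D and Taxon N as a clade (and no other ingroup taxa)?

Char. 2

Character polarity is set by the outgroup: the derived state is whichever differs from the outgroup's state, so for Char. 3 the derived state is 'no', and for the remaining characters it is 'yes'.
Char. 1 (derived state 'yes') is unique to Taxon D (autapomorphy; uninformative for grouping).
Char. 2: derived state 'yes' in Taxon D and Taxon N only — synapomorphy for {Taxon D, Taxon N}.
Only Taxon D, Taxon E, and Taxon N show the derived state 'no' for Char. 3, supporting them as a clade.
Char. 4: derived state 'yes' in Taxon D, Taxon E, Taxon N, and Taxon Z only — synapomorphy for {Taxon D, Taxon E, Taxon N, Taxon Z}.
Char. 5: derived state 'yes' in Taxon E only — an autapomorphy, so it tells us nothing about relationships among taxa.
Most parsimonious ingroup topology: ((Taxon Z,(Taxon E,(Taxon D,Taxon N))),Taxon X).
The clade {Taxon D, Taxon N} is supported by Char. 2: its derived state 'yes' occurs in exactly those taxa and in no other taxon (including the outgroup).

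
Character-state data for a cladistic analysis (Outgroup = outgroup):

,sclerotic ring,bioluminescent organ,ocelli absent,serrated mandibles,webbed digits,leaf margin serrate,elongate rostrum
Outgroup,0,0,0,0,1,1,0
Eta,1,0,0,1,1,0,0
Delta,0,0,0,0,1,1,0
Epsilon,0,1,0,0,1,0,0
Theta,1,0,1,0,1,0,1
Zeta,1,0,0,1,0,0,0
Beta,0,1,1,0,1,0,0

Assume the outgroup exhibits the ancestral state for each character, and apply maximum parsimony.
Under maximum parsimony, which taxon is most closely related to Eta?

Character polarity is set by the outgroup: the derived state is whichever differs from the outgroup's state, so for webbed digits, leaf margin serrate the derived state is '0', and for the remaining characters it is '1'.
sclerotic ring: derived state '1' in Eta, Theta, and Zeta only — synapomorphy for {Eta, Theta, Zeta}.
bioluminescent organ (derived state '1') is shared by Beta and Epsilon — a synapomorphy uniting that clade.
ocelli absent groups Beta and Theta, which is incompatible with the clades supported by the remaining characters; treating it as convergent (homoplasy) costs fewer steps than any alternative tree.
serrated mandibles (derived state '1') is shared by Eta and Zeta — a synapomorphy uniting that clade.
webbed digits (derived state '0') is unique to Zeta (autapomorphy; uninformative for grouping).
leaf margin serrate (derived state '0') is shared by Beta, Epsilon, Eta, Theta, and Zeta — a synapomorphy uniting that clade.
elongate rostrum (derived state '1') is unique to Theta (autapomorphy; uninformative for grouping).
Most parsimonious ingroup topology: ((((Eta,Zeta),Theta),(Epsilon,Beta)),Delta).
Eta and Zeta form a cherry on this tree, so they are sister taxa.

Zeta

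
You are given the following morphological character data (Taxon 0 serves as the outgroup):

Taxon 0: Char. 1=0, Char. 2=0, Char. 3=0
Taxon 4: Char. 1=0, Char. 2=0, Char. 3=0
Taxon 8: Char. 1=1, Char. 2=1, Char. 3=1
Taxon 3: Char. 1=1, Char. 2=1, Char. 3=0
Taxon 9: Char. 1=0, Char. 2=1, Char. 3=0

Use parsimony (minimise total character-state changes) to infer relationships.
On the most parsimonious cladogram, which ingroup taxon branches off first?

Taxon 4

The outgroup has state '0' for every character, so '1' is the derived state throughout.
Char. 1 (derived state '1') is shared by Taxon 3 and Taxon 8 — a synapomorphy uniting that clade.
Char. 2 (derived state '1') is shared by Taxon 3, Taxon 8, and Taxon 9 — a synapomorphy uniting that clade.
Char. 3: derived state '1' in Taxon 8 only — an autapomorphy, so it tells us nothing about relationships among taxa.
Most parsimonious ingroup topology: (Taxon 4,((Taxon 8,Taxon 3),Taxon 9)).
Taxon 4 is sister to the clade containing all other ingroup taxa, so it is the earliest-diverging (most basal) ingroup lineage.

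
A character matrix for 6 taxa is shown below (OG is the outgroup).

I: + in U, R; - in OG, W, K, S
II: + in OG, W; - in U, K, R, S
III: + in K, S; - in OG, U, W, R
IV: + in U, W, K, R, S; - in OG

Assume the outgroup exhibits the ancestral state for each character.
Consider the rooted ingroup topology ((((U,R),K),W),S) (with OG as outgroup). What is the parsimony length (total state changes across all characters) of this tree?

6

Map each character onto ((((U,R),K),W),S) (rooted by OG) and count the minimum state changes it requires (Fitch parsimony):
I: 1; II: 2; III: 2; IV: 1.
Total tree length = 6.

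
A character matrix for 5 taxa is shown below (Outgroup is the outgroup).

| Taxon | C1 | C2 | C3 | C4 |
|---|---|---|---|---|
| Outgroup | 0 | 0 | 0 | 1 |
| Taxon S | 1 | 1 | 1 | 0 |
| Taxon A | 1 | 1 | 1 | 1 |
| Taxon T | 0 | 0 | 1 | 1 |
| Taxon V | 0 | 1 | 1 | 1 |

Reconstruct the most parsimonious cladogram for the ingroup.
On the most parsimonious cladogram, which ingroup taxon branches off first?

Character polarity is set by the outgroup: the derived state is whichever differs from the outgroup's state, so for C4 the derived state is '0', and for the remaining characters it is '1'.
C1 (derived state '1') is shared by Taxon A and Taxon S — a synapomorphy uniting that clade.
C2: derived state '1' in Taxon A, Taxon S, and Taxon V only — synapomorphy for {Taxon A, Taxon S, Taxon V}.
C3 (derived state '1') is shared by all ingroup taxa — unites the whole ingroup.
C4 (derived state '0') is unique to Taxon S (autapomorphy; uninformative for grouping).
Most parsimonious ingroup topology: (((Taxon S,Taxon A),Taxon V),Taxon T).
Taxon T is sister to the clade containing all other ingroup taxa, so it is the earliest-diverging (most basal) ingroup lineage.

Taxon T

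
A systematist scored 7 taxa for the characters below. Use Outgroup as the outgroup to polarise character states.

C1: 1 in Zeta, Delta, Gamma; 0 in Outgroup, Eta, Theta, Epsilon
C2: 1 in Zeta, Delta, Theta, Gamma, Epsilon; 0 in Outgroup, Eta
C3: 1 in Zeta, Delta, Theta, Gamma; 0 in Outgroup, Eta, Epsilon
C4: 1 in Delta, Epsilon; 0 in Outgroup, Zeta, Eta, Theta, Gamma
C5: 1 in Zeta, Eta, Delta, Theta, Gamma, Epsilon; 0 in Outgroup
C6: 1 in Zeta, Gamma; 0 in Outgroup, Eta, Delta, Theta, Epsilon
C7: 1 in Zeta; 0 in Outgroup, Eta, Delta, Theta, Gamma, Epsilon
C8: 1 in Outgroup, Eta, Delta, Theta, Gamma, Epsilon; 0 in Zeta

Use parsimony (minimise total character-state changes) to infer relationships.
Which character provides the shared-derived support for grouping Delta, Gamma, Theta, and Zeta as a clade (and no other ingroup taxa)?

Character polarity is set by the outgroup: the derived state is whichever differs from the outgroup's state, so for C8 the derived state is '0', and for the remaining characters it is '1'.
C1 (derived state '1') is shared by Delta, Gamma, and Zeta — a synapomorphy uniting that clade.
C2 (derived state '1') is shared by Delta, Epsilon, Gamma, Theta, and Zeta — a synapomorphy uniting that clade.
C3 (derived state '1') is shared by Delta, Gamma, Theta, and Zeta — a synapomorphy uniting that clade.
C4 (state '1') occurs in Delta and Epsilon but conflicts with the nesting implied by the other characters — most parsimoniously interpreted as homoplasy.
C5 (derived state '1') is shared by all ingroup taxa — unites the whole ingroup.
Only Gamma and Zeta show the derived state '1' for C6, supporting them as a clade.
C7: derived state '1' in Zeta only — an autapomorphy, so it tells us nothing about relationships among taxa.
C8: derived state '0' in Zeta only — an autapomorphy, so it tells us nothing about relationships among taxa.
Most parsimonious ingroup topology: (((((Zeta,Gamma),Delta),Theta),Epsilon),Eta).
The clade {Delta, Gamma, Theta, Zeta} is supported by C3: its derived state '1' occurs in exactly those taxa and in no other taxon (including the outgroup).

C3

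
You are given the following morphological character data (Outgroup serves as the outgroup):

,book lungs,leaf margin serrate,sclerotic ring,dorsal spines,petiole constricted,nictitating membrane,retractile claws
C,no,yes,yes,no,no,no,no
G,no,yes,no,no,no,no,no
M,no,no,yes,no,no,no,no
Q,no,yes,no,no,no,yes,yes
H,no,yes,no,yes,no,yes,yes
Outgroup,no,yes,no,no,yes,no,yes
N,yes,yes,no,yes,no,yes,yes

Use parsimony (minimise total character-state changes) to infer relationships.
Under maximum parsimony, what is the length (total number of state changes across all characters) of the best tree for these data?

7

Character polarity is set by the outgroup: the derived state is whichever differs from the outgroup's state, so for leaf margin serrate, petiole constricted, retractile claws the derived state is 'no', and for the remaining characters it is 'yes'.
book lungs (derived state 'yes') is unique to N (autapomorphy; uninformative for grouping).
leaf margin serrate (derived state 'no') is unique to M (autapomorphy; uninformative for grouping).
Only C and M show the derived state 'yes' for sclerotic ring, supporting them as a clade.
Only H and N show the derived state 'yes' for dorsal spines, supporting them as a clade.
petiole constricted (derived state 'no') is shared by all ingroup taxa — unites the whole ingroup.
Only H, N, and Q show the derived state 'yes' for nictitating membrane, supporting them as a clade.
Only C, G, and M show the derived state 'no' for retractile claws, supporting them as a clade.
Most parsimonious ingroup topology: ((Q,(N,H)),(G,(M,C))).
Changes per character on this tree: book lungs: 1; leaf margin serrate: 1; sclerotic ring: 1; dorsal spines: 1; petiole constricted: 1; nictitating membrane: 1; retractile claws: 1.
Total = 7.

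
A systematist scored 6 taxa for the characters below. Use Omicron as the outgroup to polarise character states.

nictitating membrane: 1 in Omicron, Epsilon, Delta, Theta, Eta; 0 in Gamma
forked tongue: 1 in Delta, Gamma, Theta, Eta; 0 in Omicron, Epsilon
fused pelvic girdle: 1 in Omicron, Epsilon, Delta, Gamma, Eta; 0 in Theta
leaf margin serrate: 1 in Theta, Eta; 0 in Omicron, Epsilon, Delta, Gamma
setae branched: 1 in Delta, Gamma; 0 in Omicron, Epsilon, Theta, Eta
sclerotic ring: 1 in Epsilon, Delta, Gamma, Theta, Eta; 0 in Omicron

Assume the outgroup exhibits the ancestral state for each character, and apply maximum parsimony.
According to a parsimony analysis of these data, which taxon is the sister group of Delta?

Character polarity is set by the outgroup: the derived state is whichever differs from the outgroup's state, so for nictitating membrane, fused pelvic girdle the derived state is '0', and for the remaining characters it is '1'.
nictitating membrane: derived state '0' in Gamma only — an autapomorphy, so it tells us nothing about relationships among taxa.
forked tongue: derived state '1' in Delta, Eta, Gamma, and Theta only — synapomorphy for {Delta, Eta, Gamma, Theta}.
fused pelvic girdle: derived state '0' in Theta only — an autapomorphy, so it tells us nothing about relationships among taxa.
Only Eta and Theta show the derived state '1' for leaf margin serrate, supporting them as a clade.
Only Delta and Gamma show the derived state '1' for setae branched, supporting them as a clade.
sclerotic ring (derived state '1') is shared by all ingroup taxa — unites the whole ingroup.
Most parsimonious ingroup topology: (Epsilon,((Delta,Gamma),(Theta,Eta))).
Delta and Gamma form a cherry on this tree, so they are sister taxa.

Gamma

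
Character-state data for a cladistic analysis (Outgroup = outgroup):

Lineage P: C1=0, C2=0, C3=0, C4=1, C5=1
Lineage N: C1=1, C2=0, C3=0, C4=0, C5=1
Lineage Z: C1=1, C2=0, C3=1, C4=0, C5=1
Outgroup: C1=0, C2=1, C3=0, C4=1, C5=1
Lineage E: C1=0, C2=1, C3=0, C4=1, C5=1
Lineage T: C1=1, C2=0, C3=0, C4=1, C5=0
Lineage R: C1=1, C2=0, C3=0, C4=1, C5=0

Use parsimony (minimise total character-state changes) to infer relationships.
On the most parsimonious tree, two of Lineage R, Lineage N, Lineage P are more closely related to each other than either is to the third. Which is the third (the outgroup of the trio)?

Lineage P

Character polarity is set by the outgroup: the derived state is whichever differs from the outgroup's state, so for C2, C4, C5 the derived state is '0', and for the remaining characters it is '1'.
C1 (derived state '1') is shared by Lineage N, Lineage R, Lineage T, and Lineage Z — a synapomorphy uniting that clade.
C2: derived state '0' in Lineage N, Lineage P, Lineage R, Lineage T, and Lineage Z only — synapomorphy for {Lineage N, Lineage P, Lineage R, Lineage T, Lineage Z}.
C3: derived state '1' in Lineage Z only — an autapomorphy, so it tells us nothing about relationships among taxa.
C4 (derived state '0') is shared by Lineage N and Lineage Z — a synapomorphy uniting that clade.
C5 (derived state '0') is shared by Lineage R and Lineage T — a synapomorphy uniting that clade.
Most parsimonious ingroup topology: ((Lineage P,((Lineage Z,Lineage N),(Lineage T,Lineage R))),Lineage E).
Lineage R and Lineage N share a more recent common ancestor with each other than either does with Lineage P, so Lineage P is the least closely related of the three.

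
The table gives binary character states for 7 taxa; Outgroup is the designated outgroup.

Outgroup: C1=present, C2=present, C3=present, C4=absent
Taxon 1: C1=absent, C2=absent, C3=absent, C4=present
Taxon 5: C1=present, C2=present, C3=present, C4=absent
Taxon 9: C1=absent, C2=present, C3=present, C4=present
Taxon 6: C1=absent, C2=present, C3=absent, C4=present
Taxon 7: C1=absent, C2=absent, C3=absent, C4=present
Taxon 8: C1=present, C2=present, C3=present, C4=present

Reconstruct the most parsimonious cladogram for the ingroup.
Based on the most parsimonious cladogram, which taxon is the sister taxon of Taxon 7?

Character polarity is set by the outgroup: the derived state is whichever differs from the outgroup's state, so for C1, C2, C3 the derived state is 'absent', and for the remaining characters it is 'present'.
C1 (derived state 'absent') is shared by Taxon 1, Taxon 6, Taxon 7, and Taxon 9 — a synapomorphy uniting that clade.
C2: derived state 'absent' in Taxon 1 and Taxon 7 only — synapomorphy for {Taxon 1, Taxon 7}.
C3: derived state 'absent' in Taxon 1, Taxon 6, and Taxon 7 only — synapomorphy for {Taxon 1, Taxon 6, Taxon 7}.
Only Taxon 1, Taxon 6, Taxon 7, Taxon 8, and Taxon 9 show the derived state 'present' for C4, supporting them as a clade.
Most parsimonious ingroup topology: (((((Taxon 1,Taxon 7),Taxon 6),Taxon 9),Taxon 8),Taxon 5).
Taxon 7 and Taxon 1 form a cherry on this tree, so they are sister taxa.

Taxon 1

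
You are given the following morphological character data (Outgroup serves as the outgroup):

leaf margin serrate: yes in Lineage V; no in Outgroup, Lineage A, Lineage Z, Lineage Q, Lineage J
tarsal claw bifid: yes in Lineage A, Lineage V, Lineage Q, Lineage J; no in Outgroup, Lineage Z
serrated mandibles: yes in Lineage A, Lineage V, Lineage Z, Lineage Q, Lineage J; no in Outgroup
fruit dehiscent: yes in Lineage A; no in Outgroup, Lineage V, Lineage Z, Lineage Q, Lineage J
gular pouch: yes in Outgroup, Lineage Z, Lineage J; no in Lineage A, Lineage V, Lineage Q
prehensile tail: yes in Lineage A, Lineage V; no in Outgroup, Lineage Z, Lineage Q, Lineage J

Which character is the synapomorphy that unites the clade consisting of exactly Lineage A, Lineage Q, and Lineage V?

Character polarity is set by the outgroup: the derived state is whichever differs from the outgroup's state, so for gular pouch the derived state is 'no', and for the remaining characters it is 'yes'.
leaf margin serrate: derived state 'yes' in Lineage V only — an autapomorphy, so it tells us nothing about relationships among taxa.
Only Lineage A, Lineage J, Lineage Q, and Lineage V show the derived state 'yes' for tarsal claw bifid, supporting them as a clade.
serrated mandibles (derived state 'yes') is shared by all ingroup taxa — unites the whole ingroup.
fruit dehiscent (derived state 'yes') is unique to Lineage A (autapomorphy; uninformative for grouping).
gular pouch (derived state 'no') is shared by Lineage A, Lineage Q, and Lineage V — a synapomorphy uniting that clade.
prehensile tail (derived state 'yes') is shared by Lineage A and Lineage V — a synapomorphy uniting that clade.
Most parsimonious ingroup topology: ((((Lineage A,Lineage V),Lineage Q),Lineage J),Lineage Z).
The clade {Lineage A, Lineage Q, Lineage V} is supported by gular pouch: its derived state 'no' occurs in exactly those taxa and in no other taxon (including the outgroup).

gular pouch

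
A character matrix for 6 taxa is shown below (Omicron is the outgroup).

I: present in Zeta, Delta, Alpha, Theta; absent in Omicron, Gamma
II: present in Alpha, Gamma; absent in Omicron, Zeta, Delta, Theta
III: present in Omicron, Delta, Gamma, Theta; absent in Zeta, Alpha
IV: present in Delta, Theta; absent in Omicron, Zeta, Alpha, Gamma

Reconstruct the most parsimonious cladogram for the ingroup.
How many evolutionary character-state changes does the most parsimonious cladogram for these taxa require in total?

5

Character polarity is set by the outgroup: the derived state is whichever differs from the outgroup's state, so for III the derived state is 'absent', and for the remaining characters it is 'present'.
I: derived state 'present' in Alpha, Delta, Theta, and Zeta only — synapomorphy for {Alpha, Delta, Theta, Zeta}.
II (state 'present') occurs in Alpha and Gamma but conflicts with the nesting implied by the other characters — most parsimoniously interpreted as homoplasy.
III (derived state 'absent') is shared by Alpha and Zeta — a synapomorphy uniting that clade.
Only Delta and Theta show the derived state 'present' for IV, supporting them as a clade.
Most parsimonious ingroup topology: (((Zeta,Alpha),(Delta,Theta)),Gamma).
Changes per character on this tree: I: 1; II: 2; III: 1; IV: 1.
Total = 5.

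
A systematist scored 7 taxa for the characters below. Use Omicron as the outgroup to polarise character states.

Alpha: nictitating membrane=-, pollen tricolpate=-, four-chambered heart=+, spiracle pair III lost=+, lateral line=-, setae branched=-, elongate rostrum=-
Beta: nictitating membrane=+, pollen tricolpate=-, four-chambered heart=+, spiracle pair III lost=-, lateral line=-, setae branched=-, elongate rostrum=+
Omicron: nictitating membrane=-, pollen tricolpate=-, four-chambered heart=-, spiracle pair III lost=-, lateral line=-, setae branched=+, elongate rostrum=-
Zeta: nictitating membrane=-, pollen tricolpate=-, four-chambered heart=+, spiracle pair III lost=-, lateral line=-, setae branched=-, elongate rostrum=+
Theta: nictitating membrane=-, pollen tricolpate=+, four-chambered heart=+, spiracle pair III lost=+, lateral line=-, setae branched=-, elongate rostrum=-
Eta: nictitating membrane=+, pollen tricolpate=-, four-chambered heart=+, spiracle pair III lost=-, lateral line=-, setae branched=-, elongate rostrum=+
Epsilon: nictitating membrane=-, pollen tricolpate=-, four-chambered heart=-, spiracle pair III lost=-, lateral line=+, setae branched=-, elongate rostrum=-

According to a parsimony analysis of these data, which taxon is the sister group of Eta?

Beta

Character polarity is set by the outgroup: the derived state is whichever differs from the outgroup's state, so for setae branched the derived state is '-', and for the remaining characters it is '+'.
Only Beta and Eta show the derived state '+' for nictitating membrane, supporting them as a clade.
pollen tricolpate (derived state '+') is unique to Theta (autapomorphy; uninformative for grouping).
four-chambered heart (derived state '+') is shared by Alpha, Beta, Eta, Theta, and Zeta — a synapomorphy uniting that clade.
Only Alpha and Theta show the derived state '+' for spiracle pair III lost, supporting them as a clade.
lateral line: derived state '+' in Epsilon only — an autapomorphy, so it tells us nothing about relationships among taxa.
All ingroup taxa share the derived state '-' for setae branched; it defines the ingroup but does not resolve relationships within it.
Only Beta, Eta, and Zeta show the derived state '+' for elongate rostrum, supporting them as a clade.
Most parsimonious ingroup topology: (((Alpha,Theta),((Beta,Eta),Zeta)),Epsilon).
Eta and Beta form a cherry on this tree, so they are sister taxa.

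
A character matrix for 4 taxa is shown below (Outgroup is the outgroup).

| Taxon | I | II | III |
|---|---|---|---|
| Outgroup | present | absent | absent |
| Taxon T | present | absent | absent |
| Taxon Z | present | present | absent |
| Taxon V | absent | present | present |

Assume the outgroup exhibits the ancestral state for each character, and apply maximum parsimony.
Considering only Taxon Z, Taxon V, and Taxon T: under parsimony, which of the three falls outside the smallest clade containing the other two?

Taxon T

Character polarity is set by the outgroup: the derived state is whichever differs from the outgroup's state, so for I the derived state is 'absent', and for the remaining characters it is 'present'.
I (derived state 'absent') is unique to Taxon V (autapomorphy; uninformative for grouping).
II (derived state 'present') is shared by Taxon V and Taxon Z — a synapomorphy uniting that clade.
III (derived state 'present') is unique to Taxon V (autapomorphy; uninformative for grouping).
Most parsimonious ingroup topology: (Taxon T,(Taxon Z,Taxon V)).
Taxon V and Taxon Z share a more recent common ancestor with each other than either does with Taxon T, so Taxon T is the least closely related of the three.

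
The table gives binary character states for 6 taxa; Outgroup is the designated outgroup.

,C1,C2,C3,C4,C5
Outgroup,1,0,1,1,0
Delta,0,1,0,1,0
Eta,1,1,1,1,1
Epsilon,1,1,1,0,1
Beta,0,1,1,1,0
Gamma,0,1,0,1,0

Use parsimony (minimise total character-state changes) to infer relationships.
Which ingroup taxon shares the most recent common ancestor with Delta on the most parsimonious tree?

Character polarity is set by the outgroup: the derived state is whichever differs from the outgroup's state, so for C1, C3, C4 the derived state is '0', and for the remaining characters it is '1'.
C1 (derived state '0') is shared by Beta, Delta, and Gamma — a synapomorphy uniting that clade.
All ingroup taxa share the derived state '1' for C2; it defines the ingroup but does not resolve relationships within it.
C3 (derived state '0') is shared by Delta and Gamma — a synapomorphy uniting that clade.
C4: derived state '0' in Epsilon only — an autapomorphy, so it tells us nothing about relationships among taxa.
Only Epsilon and Eta show the derived state '1' for C5, supporting them as a clade.
Most parsimonious ingroup topology: (((Delta,Gamma),Beta),(Eta,Epsilon)).
Delta and Gamma form a cherry on this tree, so they are sister taxa.

Gamma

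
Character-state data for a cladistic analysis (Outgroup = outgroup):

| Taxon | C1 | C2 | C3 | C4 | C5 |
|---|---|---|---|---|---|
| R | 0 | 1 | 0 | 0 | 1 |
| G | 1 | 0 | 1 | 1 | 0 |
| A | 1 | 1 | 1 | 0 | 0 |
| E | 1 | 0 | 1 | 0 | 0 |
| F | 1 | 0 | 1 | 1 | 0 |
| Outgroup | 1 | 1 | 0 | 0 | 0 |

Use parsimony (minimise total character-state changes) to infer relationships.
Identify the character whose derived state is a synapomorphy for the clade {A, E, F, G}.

C3

Character polarity is set by the outgroup: the derived state is whichever differs from the outgroup's state, so for C1, C2 the derived state is '0', and for the remaining characters it is '1'.
C1 (derived state '0') is unique to R (autapomorphy; uninformative for grouping).
Only E, F, and G show the derived state '0' for C2, supporting them as a clade.
C3: derived state '1' in A, E, F, and G only — synapomorphy for {A, E, F, G}.
Only F and G show the derived state '1' for C4, supporting them as a clade.
C5 (derived state '1') is unique to R (autapomorphy; uninformative for grouping).
Most parsimonious ingroup topology: ((A,((G,F),E)),R).
The clade {A, E, F, G} is supported by C3: its derived state '1' occurs in exactly those taxa and in no other taxon (including the outgroup).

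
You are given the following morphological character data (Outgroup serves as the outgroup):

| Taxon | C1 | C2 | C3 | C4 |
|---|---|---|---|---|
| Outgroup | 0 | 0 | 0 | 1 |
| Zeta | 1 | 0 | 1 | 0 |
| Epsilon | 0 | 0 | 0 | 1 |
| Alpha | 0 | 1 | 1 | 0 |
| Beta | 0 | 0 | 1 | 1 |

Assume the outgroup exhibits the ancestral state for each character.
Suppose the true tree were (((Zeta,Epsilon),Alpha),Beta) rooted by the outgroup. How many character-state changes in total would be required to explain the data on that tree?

6

Map each character onto (((Zeta,Epsilon),Alpha),Beta) (rooted by Outgroup) and count the minimum state changes it requires (Fitch parsimony):
C1: 1; C2: 1; C3: 2; C4: 2.
Total tree length = 6.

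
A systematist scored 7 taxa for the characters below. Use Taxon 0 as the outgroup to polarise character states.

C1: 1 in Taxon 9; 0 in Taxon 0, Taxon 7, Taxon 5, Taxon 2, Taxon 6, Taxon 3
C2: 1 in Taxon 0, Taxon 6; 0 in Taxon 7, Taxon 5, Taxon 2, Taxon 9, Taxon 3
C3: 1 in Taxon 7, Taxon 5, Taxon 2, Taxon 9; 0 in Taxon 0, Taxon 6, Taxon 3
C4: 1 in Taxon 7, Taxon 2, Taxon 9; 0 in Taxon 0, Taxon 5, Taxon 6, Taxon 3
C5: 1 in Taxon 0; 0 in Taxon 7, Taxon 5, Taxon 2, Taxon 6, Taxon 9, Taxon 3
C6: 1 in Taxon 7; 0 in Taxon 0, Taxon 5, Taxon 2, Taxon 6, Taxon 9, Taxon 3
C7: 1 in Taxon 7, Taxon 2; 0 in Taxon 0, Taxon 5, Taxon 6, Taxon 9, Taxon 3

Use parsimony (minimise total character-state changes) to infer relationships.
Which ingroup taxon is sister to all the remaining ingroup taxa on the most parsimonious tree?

Character polarity is set by the outgroup: the derived state is whichever differs from the outgroup's state, so for C2, C5 the derived state is '0', and for the remaining characters it is '1'.
C1 (derived state '1') is unique to Taxon 9 (autapomorphy; uninformative for grouping).
C2 (derived state '0') is shared by Taxon 2, Taxon 3, Taxon 5, Taxon 7, and Taxon 9 — a synapomorphy uniting that clade.
Only Taxon 2, Taxon 5, Taxon 7, and Taxon 9 show the derived state '1' for C3, supporting them as a clade.
Only Taxon 2, Taxon 7, and Taxon 9 show the derived state '1' for C4, supporting them as a clade.
C5 (derived state '0') is shared by all ingroup taxa — unites the whole ingroup.
C6: derived state '1' in Taxon 7 only — an autapomorphy, so it tells us nothing about relationships among taxa.
C7: derived state '1' in Taxon 2 and Taxon 7 only — synapomorphy for {Taxon 2, Taxon 7}.
Most parsimonious ingroup topology: (((((Taxon 7,Taxon 2),Taxon 9),Taxon 5),Taxon 3),Taxon 6).
Taxon 6 is sister to the clade containing all other ingroup taxa, so it is the earliest-diverging (most basal) ingroup lineage.

Taxon 6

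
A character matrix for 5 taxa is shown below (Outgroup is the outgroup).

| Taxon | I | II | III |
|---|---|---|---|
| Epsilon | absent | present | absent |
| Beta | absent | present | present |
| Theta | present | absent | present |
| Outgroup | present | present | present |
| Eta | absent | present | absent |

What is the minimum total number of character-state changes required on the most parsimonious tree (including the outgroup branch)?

3

The outgroup has state 'present' for every character, so 'absent' is the derived state throughout.
I (derived state 'absent') is shared by Beta, Epsilon, and Eta — a synapomorphy uniting that clade.
II (derived state 'absent') is unique to Theta (autapomorphy; uninformative for grouping).
III (derived state 'absent') is shared by Epsilon and Eta — a synapomorphy uniting that clade.
Most parsimonious ingroup topology: (((Epsilon,Eta),Beta),Theta).
Changes per character on this tree: I: 1; II: 1; III: 1.
Total = 3.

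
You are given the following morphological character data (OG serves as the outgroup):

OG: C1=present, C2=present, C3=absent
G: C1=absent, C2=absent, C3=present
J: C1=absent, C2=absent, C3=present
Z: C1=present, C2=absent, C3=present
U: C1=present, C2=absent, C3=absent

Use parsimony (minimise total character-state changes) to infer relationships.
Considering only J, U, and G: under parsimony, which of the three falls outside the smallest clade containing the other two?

U

Character polarity is set by the outgroup: the derived state is whichever differs from the outgroup's state, so for C1, C2 the derived state is 'absent', and for the remaining characters it is 'present'.
C1: derived state 'absent' in G and J only — synapomorphy for {G, J}.
C2 (derived state 'absent') is shared by all ingroup taxa — unites the whole ingroup.
C3: derived state 'present' in G, J, and Z only — synapomorphy for {G, J, Z}.
Most parsimonious ingroup topology: (((G,J),Z),U).
G and J share a more recent common ancestor with each other than either does with U, so U is the least closely related of the three.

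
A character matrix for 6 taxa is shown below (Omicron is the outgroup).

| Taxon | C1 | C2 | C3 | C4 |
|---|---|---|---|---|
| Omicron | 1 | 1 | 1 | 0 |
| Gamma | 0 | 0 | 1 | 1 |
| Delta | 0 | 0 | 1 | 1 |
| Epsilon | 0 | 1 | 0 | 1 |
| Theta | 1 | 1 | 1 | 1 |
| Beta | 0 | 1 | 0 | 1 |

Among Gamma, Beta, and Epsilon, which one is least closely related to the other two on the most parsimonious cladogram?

Character polarity is set by the outgroup: the derived state is whichever differs from the outgroup's state, so for C1, C2, C3 the derived state is '0', and for the remaining characters it is '1'.
C1 (derived state '0') is shared by Beta, Delta, Epsilon, and Gamma — a synapomorphy uniting that clade.
C2 (derived state '0') is shared by Delta and Gamma — a synapomorphy uniting that clade.
C3: derived state '0' in Beta and Epsilon only — synapomorphy for {Beta, Epsilon}.
C4 (derived state '1') is shared by all ingroup taxa — unites the whole ingroup.
Most parsimonious ingroup topology: (((Gamma,Delta),(Epsilon,Beta)),Theta).
Beta and Epsilon share a more recent common ancestor with each other than either does with Gamma, so Gamma is the least closely related of the three.

Gamma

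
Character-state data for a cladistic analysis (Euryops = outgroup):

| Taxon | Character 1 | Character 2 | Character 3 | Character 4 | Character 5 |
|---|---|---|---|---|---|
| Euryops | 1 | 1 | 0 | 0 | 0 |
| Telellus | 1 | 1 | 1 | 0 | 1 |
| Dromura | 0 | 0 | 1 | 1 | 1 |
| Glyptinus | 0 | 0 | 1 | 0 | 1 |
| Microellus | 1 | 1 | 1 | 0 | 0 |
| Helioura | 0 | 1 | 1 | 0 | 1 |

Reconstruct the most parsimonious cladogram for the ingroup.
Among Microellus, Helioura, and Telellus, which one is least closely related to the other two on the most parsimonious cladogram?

Microellus

Character polarity is set by the outgroup: the derived state is whichever differs from the outgroup's state, so for Character 1, Character 2 the derived state is '0', and for the remaining characters it is '1'.
Character 1: derived state '0' in Dromura, Glyptinus, and Helioura only — synapomorphy for {Dromura, Glyptinus, Helioura}.
Character 2: derived state '0' in Dromura and Glyptinus only — synapomorphy for {Dromura, Glyptinus}.
All ingroup taxa share the derived state '1' for Character 3; it defines the ingroup but does not resolve relationships within it.
Character 4: derived state '1' in Dromura only — an autapomorphy, so it tells us nothing about relationships among taxa.
Only Dromura, Glyptinus, Helioura, and Telellus show the derived state '1' for Character 5, supporting them as a clade.
Most parsimonious ingroup topology: ((Telellus,((Dromura,Glyptinus),Helioura)),Microellus).
Telellus and Helioura share a more recent common ancestor with each other than either does with Microellus, so Microellus is the least closely related of the three.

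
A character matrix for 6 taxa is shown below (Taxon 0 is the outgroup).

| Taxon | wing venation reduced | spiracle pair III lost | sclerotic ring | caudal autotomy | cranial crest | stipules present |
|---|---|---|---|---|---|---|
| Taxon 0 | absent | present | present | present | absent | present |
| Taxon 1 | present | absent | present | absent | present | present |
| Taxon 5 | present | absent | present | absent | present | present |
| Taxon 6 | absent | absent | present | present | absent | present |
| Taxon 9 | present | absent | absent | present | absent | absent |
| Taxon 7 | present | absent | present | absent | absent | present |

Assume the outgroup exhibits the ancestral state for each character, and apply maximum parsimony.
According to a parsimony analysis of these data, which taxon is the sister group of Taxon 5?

Taxon 1

Character polarity is set by the outgroup: the derived state is whichever differs from the outgroup's state, so for spiracle pair III lost, sclerotic ring, caudal autotomy, stipules present the derived state is 'absent', and for the remaining characters it is 'present'.
wing venation reduced: derived state 'present' in Taxon 1, Taxon 5, Taxon 7, and Taxon 9 only — synapomorphy for {Taxon 1, Taxon 5, Taxon 7, Taxon 9}.
spiracle pair III lost (derived state 'absent') is shared by all ingroup taxa — unites the whole ingroup.
sclerotic ring (derived state 'absent') is unique to Taxon 9 (autapomorphy; uninformative for grouping).
caudal autotomy (derived state 'absent') is shared by Taxon 1, Taxon 5, and Taxon 7 — a synapomorphy uniting that clade.
Only Taxon 1 and Taxon 5 show the derived state 'present' for cranial crest, supporting them as a clade.
stipules present: derived state 'absent' in Taxon 9 only — an autapomorphy, so it tells us nothing about relationships among taxa.
Most parsimonious ingroup topology: ((((Taxon 1,Taxon 5),Taxon 7),Taxon 9),Taxon 6).
Taxon 5 and Taxon 1 form a cherry on this tree, so they are sister taxa.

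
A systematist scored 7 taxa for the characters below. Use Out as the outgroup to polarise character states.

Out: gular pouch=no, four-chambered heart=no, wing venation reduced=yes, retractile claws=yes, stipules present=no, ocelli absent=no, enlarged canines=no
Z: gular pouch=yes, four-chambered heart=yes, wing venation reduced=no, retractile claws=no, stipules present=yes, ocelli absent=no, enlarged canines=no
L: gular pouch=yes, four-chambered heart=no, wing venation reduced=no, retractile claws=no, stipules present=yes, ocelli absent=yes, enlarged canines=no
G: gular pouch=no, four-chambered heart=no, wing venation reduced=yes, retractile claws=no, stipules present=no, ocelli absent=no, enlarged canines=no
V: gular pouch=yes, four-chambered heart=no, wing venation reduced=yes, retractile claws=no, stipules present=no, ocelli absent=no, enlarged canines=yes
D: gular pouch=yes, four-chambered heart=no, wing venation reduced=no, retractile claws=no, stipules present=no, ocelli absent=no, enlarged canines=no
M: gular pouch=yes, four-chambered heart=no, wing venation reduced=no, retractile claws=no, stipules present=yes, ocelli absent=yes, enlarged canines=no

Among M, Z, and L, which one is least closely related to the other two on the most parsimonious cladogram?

Character polarity is set by the outgroup: the derived state is whichever differs from the outgroup's state, so for wing venation reduced, retractile claws the derived state is 'no', and for the remaining characters it is 'yes'.
Only D, L, M, V, and Z show the derived state 'yes' for gular pouch, supporting them as a clade.
four-chambered heart: derived state 'yes' in Z only — an autapomorphy, so it tells us nothing about relationships among taxa.
wing venation reduced (derived state 'no') is shared by D, L, M, and Z — a synapomorphy uniting that clade.
retractile claws (derived state 'no') is shared by all ingroup taxa — unites the whole ingroup.
stipules present: derived state 'yes' in L, M, and Z only — synapomorphy for {L, M, Z}.
ocelli absent (derived state 'yes') is shared by L and M — a synapomorphy uniting that clade.
enlarged canines: derived state 'yes' in V only — an autapomorphy, so it tells us nothing about relationships among taxa.
Most parsimonious ingroup topology: ((((Z,(L,M)),D),V),G).
M and L share a more recent common ancestor with each other than either does with Z, so Z is the least closely related of the three.

Z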